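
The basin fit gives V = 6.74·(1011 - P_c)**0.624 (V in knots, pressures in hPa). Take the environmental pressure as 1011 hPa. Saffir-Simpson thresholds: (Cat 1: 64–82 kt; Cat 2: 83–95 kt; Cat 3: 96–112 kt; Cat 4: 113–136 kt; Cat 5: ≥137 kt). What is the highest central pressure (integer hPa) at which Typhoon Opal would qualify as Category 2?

955 hPa

Category 2 begins at V = 83 kt.
Required ΔP = (83/6.74)^(1/0.624) = 12.315^1.603 ≈ 55.91 hPa.
P_c ≤ 1011 − 55.91 = 955.09, so the highest integer P_c is 955 hPa.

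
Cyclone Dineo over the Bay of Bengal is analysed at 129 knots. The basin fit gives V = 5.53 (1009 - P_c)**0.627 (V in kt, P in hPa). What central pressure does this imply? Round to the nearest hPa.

ΔP = (V / 5.53)^(1/0.627) = (129/5.53)^1.595.
129/5.53 = 23.327; 23.327^1.595 ≈ 151.92 hPa.
P_c = 1009 − 151.92 = 857.08 ≈ 857 hPa.

857 hPa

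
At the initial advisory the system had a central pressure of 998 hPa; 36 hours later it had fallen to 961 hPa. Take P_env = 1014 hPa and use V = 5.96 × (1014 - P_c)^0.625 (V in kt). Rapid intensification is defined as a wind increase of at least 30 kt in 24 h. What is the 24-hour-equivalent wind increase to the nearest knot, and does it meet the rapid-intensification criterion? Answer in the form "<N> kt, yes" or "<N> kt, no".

V₁: ΔP = 16, V ≈ 5.96 × 16^0.625 ≈ 33.71 kt.
V₂: ΔP = 53, V ≈ 5.96 × 53^0.625 ≈ 71.27 kt.
ΔV over 36 h = 37.56 kt → 24 h equivalent = 37.56 × 24/36 ≈ 25.04 kt.
25 kt < 30 kt ⇒ not rapid intensification.

25 kt, no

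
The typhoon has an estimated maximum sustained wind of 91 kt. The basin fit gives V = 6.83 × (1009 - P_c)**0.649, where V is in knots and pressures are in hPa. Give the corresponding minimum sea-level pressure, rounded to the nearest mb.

955 mb

ΔP = (V / 6.83)^(1/0.649) = (91/6.83)^1.541.
91/6.83 = 13.324; 13.324^1.541 ≈ 54.06 mb.
P_c = 1009 − 54.06 = 954.94 ≈ 955 mb.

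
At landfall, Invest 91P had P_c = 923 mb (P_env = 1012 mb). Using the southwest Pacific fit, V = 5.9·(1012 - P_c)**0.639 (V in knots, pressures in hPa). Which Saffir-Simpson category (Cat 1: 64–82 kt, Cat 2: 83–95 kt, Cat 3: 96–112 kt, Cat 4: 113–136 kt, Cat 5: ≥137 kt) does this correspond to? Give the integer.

ΔP = 1012 − 923 = 89 mb.
V ≈ 5.9 × 89^0.639 = 5.9 × 17.61 ≈ 104 kt.
104 kt falls in the Category 3 band.

3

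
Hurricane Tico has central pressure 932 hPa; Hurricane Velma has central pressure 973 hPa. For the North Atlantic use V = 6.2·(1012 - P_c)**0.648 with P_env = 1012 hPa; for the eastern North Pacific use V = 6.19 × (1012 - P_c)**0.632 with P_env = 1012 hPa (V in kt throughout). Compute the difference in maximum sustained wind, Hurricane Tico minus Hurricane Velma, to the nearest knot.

Hurricane Tico: ΔP = 80; V ≈ 6.2 × 80^0.648 ≈ 106.07 kt.
Hurricane Velma: ΔP = 39; V ≈ 6.19 × 39^0.632 ≈ 62.70 kt.
Difference ≈ 106.07 − 62.70 = 43.37 → 43 kt.

43 kt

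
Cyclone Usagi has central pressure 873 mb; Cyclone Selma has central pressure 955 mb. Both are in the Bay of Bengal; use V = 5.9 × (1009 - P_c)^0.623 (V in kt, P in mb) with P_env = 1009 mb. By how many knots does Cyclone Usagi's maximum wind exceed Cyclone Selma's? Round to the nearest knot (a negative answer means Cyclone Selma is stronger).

55 kt

Cyclone Usagi: ΔP = 136; V ≈ 5.9 × 136^0.623 ≈ 125.91 kt.
Cyclone Selma: ΔP = 54; V ≈ 5.9 × 54^0.623 ≈ 70.82 kt.
Difference ≈ 125.91 − 70.82 = 55.09 → 55 kt.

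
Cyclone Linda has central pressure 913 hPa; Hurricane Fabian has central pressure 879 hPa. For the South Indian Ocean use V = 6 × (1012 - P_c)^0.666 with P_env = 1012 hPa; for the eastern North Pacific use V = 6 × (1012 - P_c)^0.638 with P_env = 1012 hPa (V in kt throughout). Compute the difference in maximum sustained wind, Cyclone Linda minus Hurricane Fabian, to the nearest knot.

-8 kt

Cyclone Linda: ΔP = 99; V ≈ 6 × 99^0.666 ≈ 128.01 kt.
Hurricane Fabian: ΔP = 133; V ≈ 6 × 133^0.638 ≈ 135.88 kt.
Difference ≈ 128.01 − 135.88 = -7.87 → -8 kt.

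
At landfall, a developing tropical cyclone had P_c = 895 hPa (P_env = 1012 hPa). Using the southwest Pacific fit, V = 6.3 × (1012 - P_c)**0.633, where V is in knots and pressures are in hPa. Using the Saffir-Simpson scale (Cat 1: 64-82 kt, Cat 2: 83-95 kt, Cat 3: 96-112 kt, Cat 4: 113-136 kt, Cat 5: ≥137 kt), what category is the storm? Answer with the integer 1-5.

4

ΔP = 1012 − 895 = 117 hPa.
V ≈ 6.3 × 117^0.633 = 6.3 × 20.38 ≈ 128 kt.
128 kt falls in the Category 4 band.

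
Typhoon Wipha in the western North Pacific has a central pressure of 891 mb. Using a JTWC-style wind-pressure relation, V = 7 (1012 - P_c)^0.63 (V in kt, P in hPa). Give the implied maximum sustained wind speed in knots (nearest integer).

ΔP = 1012 − 891 = 121 mb.
121^0.63 ≈ 20.519.
V ≈ 7 × 20.519 ≈ 143.6 kt.

144 kt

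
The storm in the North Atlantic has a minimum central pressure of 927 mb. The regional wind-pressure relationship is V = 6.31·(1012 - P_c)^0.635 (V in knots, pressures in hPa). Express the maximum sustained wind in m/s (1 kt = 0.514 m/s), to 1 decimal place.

ΔP = 1012 − 927 = 85 mb.
V ≈ 6.31 × 85^0.635 = 6.31 × 16.795 ≈ 105.977 kt.
105.977 × 0.514 ≈ 54.47 m/s → 54.5 m/s.

54.5 m/s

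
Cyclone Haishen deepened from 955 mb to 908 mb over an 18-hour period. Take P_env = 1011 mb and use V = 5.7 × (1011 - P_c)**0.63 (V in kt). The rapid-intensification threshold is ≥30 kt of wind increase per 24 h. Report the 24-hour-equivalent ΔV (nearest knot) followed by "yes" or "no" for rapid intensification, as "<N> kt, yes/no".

45 kt, yes

V₁: ΔP = 56, V ≈ 5.7 × 56^0.63 ≈ 71.98 kt.
V₂: ΔP = 103, V ≈ 5.7 × 103^0.63 ≈ 105.67 kt.
ΔV over 18 h = 33.69 kt → 24 h equivalent = 33.69 × 24/18 ≈ 44.92 kt.
45 kt ≥ 30 kt ⇒ rapid intensification.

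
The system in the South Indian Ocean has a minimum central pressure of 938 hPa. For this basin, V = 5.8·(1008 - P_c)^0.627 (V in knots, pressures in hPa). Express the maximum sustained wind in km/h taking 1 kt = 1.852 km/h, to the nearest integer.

ΔP = 1008 − 938 = 70 hPa.
V ≈ 5.8 × 70^0.627 = 5.8 × 14.351 ≈ 83.235 kt.
83.235 × 1.852 ≈ 154.15 km/h → 154 km/h.

154 km/h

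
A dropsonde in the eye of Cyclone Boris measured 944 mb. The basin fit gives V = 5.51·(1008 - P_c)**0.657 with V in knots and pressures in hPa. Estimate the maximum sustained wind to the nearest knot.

85 kt

ΔP = 1008 − 944 = 64 mb.
64^0.657 ≈ 15.370.
V ≈ 5.51 × 15.370 ≈ 84.7 kt.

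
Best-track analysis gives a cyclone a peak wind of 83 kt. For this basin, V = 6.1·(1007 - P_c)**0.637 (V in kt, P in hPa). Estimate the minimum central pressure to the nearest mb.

ΔP = (V / 6.1)^(1/0.637) = (83/6.1)^1.570.
83/6.1 = 13.607; 13.607^1.570 ≈ 60.23 mb.
P_c = 1007 − 60.23 = 946.77 ≈ 947 mb.

947 mb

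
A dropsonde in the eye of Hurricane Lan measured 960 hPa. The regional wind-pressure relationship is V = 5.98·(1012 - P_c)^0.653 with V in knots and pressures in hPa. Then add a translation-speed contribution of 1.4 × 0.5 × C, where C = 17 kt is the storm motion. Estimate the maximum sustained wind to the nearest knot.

ΔP = 1012 − 960 = 52 hPa.
52^0.653 ≈ 13.199.
V ≈ 5.98 × 13.199 ≈ 78.9 kt.
Translation term: 1.4 × 0.5 × 17 = 11.9 kt.
Corrected V ≈ 90.8 kt → 91 kt.

91 kt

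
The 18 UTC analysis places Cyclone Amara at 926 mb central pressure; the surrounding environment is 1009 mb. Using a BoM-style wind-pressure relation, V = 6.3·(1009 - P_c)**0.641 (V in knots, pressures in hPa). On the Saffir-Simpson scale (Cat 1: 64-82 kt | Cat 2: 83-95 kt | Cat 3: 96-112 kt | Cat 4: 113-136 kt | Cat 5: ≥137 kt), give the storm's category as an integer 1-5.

ΔP = 1009 − 926 = 83 mb.
V ≈ 6.3 × 83^0.641 = 6.3 × 16.99 ≈ 107 kt.
107 kt falls in the Category 3 band.

3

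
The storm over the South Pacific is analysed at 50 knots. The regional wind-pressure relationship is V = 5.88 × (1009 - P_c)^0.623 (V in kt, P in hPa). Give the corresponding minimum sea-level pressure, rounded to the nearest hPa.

ΔP = (V / 5.88)^(1/0.623) = (50/5.88)^1.605.
50/5.88 = 8.503; 8.503^1.605 ≈ 31.05 hPa.
P_c = 1009 − 31.05 = 977.95 ≈ 978 hPa.

978 hPa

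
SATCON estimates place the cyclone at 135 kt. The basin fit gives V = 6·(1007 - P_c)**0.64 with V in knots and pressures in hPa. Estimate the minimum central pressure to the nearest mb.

877 mb

ΔP = (V / 6)^(1/0.64) = (135/6)^1.562.
135/6 = 22.500; 22.500^1.562 ≈ 129.65 mb.
P_c = 1007 − 129.65 = 877.35 ≈ 877 mb.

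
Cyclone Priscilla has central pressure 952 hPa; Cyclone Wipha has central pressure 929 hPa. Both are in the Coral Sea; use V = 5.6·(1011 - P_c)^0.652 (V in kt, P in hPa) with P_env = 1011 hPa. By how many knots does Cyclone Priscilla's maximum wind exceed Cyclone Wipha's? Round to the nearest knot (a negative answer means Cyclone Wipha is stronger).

-19 kt

Cyclone Priscilla: ΔP = 59; V ≈ 5.6 × 59^0.652 ≈ 79.94 kt.
Cyclone Wipha: ΔP = 82; V ≈ 5.6 × 82^0.652 ≈ 99.08 kt.
Difference ≈ 79.94 − 99.08 = -19.14 → -19 kt.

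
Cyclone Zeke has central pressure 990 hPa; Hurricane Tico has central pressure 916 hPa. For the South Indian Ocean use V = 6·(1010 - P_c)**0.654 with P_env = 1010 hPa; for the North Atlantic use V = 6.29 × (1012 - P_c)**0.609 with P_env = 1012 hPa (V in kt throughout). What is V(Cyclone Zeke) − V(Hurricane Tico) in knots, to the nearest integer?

-59 kt

Cyclone Zeke: ΔP = 20; V ≈ 6 × 20^0.654 ≈ 42.56 kt.
Hurricane Tico: ΔP = 96; V ≈ 6.29 × 96^0.609 ≈ 101.36 kt.
Difference ≈ 42.56 − 101.36 = -58.80 → -59 kt.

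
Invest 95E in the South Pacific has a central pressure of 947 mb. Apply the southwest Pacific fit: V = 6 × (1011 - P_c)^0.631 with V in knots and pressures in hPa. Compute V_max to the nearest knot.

ΔP = 1011 − 947 = 64 mb.
64^0.631 ≈ 13.794.
V ≈ 6 × 13.794 ≈ 82.8 kt.

83 kt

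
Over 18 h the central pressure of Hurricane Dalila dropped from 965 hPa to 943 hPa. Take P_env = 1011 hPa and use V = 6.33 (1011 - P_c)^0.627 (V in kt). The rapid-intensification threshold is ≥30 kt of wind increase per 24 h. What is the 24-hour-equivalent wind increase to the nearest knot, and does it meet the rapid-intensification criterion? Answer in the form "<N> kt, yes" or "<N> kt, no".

V₁: ΔP = 46, V ≈ 6.33 × 46^0.627 ≈ 69.82 kt.
V₂: ΔP = 68, V ≈ 6.33 × 68^0.627 ≈ 89.20 kt.
ΔV over 18 h = 19.38 kt → 24 h equivalent = 19.38 × 24/18 ≈ 25.84 kt.
26 kt < 30 kt ⇒ not rapid intensification.

26 kt, no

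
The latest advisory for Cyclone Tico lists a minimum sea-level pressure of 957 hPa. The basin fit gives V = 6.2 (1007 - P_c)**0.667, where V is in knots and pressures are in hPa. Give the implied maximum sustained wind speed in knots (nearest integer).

84 kt

ΔP = 1007 − 957 = 50 hPa.
50^0.667 ≈ 13.590.
V ≈ 6.2 × 13.590 ≈ 84.3 kt.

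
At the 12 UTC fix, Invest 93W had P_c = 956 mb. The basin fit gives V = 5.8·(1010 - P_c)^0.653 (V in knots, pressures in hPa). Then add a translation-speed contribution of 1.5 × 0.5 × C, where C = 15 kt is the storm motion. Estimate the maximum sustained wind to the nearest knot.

ΔP = 1010 − 956 = 54 mb.
54^0.653 ≈ 13.529.
V ≈ 5.8 × 13.529 ≈ 78.5 kt.
Translation term: 1.5 × 0.5 × 15 = 11.25 kt.
Corrected V ≈ 89.75 kt → 90 kt.

90 kt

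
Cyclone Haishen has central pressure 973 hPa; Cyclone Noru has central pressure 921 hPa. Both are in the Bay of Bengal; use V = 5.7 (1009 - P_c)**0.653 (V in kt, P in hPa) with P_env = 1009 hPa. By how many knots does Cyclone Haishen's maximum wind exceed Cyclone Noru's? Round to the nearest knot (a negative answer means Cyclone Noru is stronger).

-47 kt

Cyclone Haishen: ΔP = 36; V ≈ 5.7 × 36^0.653 ≈ 59.18 kt.
Cyclone Noru: ΔP = 88; V ≈ 5.7 × 88^0.653 ≈ 106.08 kt.
Difference ≈ 59.18 − 106.08 = -46.90 → -47 kt.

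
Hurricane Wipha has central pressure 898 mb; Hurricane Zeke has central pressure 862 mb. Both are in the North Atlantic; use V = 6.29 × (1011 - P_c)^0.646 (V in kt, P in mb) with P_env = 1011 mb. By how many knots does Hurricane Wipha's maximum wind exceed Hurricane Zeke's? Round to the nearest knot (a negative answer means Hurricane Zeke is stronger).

-26 kt

Hurricane Wipha: ΔP = 113; V ≈ 6.29 × 113^0.646 ≈ 133.33 kt.
Hurricane Zeke: ΔP = 149; V ≈ 6.29 × 149^0.646 ≈ 159.41 kt.
Difference ≈ 133.33 − 159.41 = -26.08 → -26 kt.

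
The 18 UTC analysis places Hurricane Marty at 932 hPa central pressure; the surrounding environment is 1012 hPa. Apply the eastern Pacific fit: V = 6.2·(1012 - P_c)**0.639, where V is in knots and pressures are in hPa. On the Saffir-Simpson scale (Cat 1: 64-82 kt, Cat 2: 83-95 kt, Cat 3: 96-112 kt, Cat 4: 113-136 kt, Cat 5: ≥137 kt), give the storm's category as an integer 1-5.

ΔP = 1012 − 932 = 80 hPa.
V ≈ 6.2 × 80^0.639 = 6.2 × 16.45 ≈ 102 kt.
102 kt falls in the Category 3 band.

3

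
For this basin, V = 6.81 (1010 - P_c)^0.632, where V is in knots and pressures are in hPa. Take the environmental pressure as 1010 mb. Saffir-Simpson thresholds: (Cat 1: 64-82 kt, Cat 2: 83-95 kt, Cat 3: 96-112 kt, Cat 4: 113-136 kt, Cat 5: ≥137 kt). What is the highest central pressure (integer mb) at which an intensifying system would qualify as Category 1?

Category 1 begins at V = 64 kt.
Required ΔP = (64/6.81)^(1/0.632) = 9.398^1.582 ≈ 34.64 mb.
P_c ≤ 1010 − 34.64 = 975.36, so the highest integer P_c is 975 mb.

975 mb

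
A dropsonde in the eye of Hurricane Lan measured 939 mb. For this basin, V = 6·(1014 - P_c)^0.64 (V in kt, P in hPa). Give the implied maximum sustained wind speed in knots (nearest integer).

ΔP = 1014 − 939 = 75 mb.
75^0.64 ≈ 15.850.
V ≈ 6 × 15.850 ≈ 95.1 kt.

95 kt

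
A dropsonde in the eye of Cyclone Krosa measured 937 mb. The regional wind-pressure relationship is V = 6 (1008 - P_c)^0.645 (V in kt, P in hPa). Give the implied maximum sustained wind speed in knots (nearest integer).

ΔP = 1008 − 937 = 71 mb.
71^0.645 ≈ 15.634.
V ≈ 6 × 15.634 ≈ 93.8 kt.

94 kt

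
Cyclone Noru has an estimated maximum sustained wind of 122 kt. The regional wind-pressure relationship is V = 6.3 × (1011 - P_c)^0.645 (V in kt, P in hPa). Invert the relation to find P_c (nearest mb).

912 mb

ΔP = (V / 6.3)^(1/0.645) = (122/6.3)^1.550.
122/6.3 = 19.365; 19.365^1.550 ≈ 98.94 mb.
P_c = 1011 − 98.94 = 912.06 ≈ 912 mb.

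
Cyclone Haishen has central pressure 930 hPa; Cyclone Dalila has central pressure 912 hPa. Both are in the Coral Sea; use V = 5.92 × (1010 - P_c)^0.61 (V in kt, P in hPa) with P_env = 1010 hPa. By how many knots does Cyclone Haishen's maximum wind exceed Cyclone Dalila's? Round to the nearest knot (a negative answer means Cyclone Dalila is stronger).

Cyclone Haishen: ΔP = 80; V ≈ 5.92 × 80^0.61 ≈ 85.74 kt.
Cyclone Dalila: ΔP = 98; V ≈ 5.92 × 98^0.61 ≈ 97.04 kt.
Difference ≈ 85.74 − 97.04 = -11.30 → -11 kt.

-11 kt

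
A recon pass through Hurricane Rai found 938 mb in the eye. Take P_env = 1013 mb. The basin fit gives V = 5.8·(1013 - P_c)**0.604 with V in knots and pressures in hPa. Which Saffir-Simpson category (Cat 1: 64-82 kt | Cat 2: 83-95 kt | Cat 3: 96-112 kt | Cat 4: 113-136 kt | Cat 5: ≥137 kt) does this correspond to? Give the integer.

ΔP = 1013 − 938 = 75 mb.
V ≈ 5.8 × 75^0.604 = 5.8 × 13.57 ≈ 79 kt.
79 kt falls in the Category 1 band.

1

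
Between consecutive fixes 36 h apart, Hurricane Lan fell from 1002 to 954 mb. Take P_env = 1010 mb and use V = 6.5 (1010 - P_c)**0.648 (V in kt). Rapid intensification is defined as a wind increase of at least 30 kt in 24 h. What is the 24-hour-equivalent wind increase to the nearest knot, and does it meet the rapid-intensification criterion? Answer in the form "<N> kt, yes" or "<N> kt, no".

42 kt, yes

V₁: ΔP = 8, V ≈ 6.5 × 8^0.648 ≈ 25.01 kt.
V₂: ΔP = 56, V ≈ 6.5 × 56^0.648 ≈ 88.25 kt.
ΔV over 36 h = 63.24 kt → 24 h equivalent = 63.24 × 24/36 ≈ 42.16 kt.
42 kt ≥ 30 kt ⇒ rapid intensification.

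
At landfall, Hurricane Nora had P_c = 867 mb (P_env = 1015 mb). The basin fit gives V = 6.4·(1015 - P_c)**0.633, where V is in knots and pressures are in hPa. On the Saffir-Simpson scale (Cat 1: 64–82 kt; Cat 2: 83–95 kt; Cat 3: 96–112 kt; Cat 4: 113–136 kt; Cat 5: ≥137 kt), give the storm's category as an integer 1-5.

ΔP = 1015 − 867 = 148 mb.
V ≈ 6.4 × 148^0.633 = 6.4 × 23.65 ≈ 151 kt.
151 kt falls in the Category 5 band.

5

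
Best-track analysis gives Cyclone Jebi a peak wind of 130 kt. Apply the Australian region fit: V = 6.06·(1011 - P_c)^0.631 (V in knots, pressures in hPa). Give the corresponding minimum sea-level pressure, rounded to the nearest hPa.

882 hPa

ΔP = (V / 6.06)^(1/0.631) = (130/6.06)^1.585.
130/6.06 = 21.452; 21.452^1.585 ≈ 128.85 hPa.
P_c = 1011 − 128.85 = 882.15 ≈ 882 hPa.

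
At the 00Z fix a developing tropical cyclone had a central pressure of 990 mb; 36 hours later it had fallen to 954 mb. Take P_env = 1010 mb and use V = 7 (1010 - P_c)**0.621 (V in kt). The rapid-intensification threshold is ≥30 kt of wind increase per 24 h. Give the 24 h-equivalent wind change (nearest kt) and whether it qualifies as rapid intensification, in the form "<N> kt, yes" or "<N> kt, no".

V₁: ΔP = 20, V ≈ 7 × 20^0.621 ≈ 44.98 kt.
V₂: ΔP = 56, V ≈ 7 × 56^0.621 ≈ 85.26 kt.
ΔV over 36 h = 40.28 kt → 24 h equivalent = 40.28 × 24/36 ≈ 26.85 kt.
27 kt < 30 kt ⇒ not rapid intensification.

27 kt, no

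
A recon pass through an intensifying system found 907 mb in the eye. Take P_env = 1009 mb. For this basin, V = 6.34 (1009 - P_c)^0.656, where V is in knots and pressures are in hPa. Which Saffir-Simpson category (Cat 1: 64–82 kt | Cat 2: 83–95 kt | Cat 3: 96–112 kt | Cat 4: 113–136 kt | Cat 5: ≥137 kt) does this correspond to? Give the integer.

4

ΔP = 1009 − 907 = 102 mb.
V ≈ 6.34 × 102^0.656 = 6.34 × 20.78 ≈ 132 kt.
132 kt falls in the Category 4 band.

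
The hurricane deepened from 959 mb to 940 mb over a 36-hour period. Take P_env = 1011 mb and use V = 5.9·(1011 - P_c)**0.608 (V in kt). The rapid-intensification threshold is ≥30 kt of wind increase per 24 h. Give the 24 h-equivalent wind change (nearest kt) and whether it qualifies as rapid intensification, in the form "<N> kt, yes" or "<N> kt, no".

V₁: ΔP = 52, V ≈ 5.9 × 52^0.608 ≈ 65.19 kt.
V₂: ΔP = 71, V ≈ 5.9 × 71^0.608 ≈ 78.78 kt.
ΔV over 36 h = 13.59 kt → 24 h equivalent = 13.59 × 24/36 ≈ 9.06 kt.
9 kt < 30 kt ⇒ not rapid intensification.

9 kt, no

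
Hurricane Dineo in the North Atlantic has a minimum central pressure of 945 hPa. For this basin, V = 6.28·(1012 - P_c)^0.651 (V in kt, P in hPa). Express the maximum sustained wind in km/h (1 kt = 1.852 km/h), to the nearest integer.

ΔP = 1012 − 945 = 67 hPa.
V ≈ 6.28 × 67^0.651 = 6.28 × 15.445 ≈ 96.992 kt.
96.992 × 1.852 ≈ 179.63 km/h → 180 km/h.

180 km/h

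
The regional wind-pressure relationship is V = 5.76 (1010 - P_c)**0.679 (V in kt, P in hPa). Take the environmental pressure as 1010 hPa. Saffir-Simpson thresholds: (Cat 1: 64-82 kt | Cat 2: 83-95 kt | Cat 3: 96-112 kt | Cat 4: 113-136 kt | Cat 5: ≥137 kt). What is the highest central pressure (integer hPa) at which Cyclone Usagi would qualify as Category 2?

Category 2 begins at V = 83 kt.
Required ΔP = (83/5.76)^(1/0.679) = 14.410^1.473 ≈ 50.86 hPa.
P_c ≤ 1010 − 50.86 = 959.14, so the highest integer P_c is 959 hPa.

959 hPa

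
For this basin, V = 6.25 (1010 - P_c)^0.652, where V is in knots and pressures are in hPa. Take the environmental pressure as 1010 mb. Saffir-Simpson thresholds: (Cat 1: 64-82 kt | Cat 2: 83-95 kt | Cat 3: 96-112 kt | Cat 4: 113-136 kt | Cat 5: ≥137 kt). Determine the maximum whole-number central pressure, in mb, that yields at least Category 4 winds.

Category 4 begins at V = 113 kt.
Required ΔP = (113/6.25)^(1/0.652) = 18.080^1.534 ≈ 84.77 mb.
P_c ≤ 1010 − 84.77 = 925.23, so the highest integer P_c is 925 mb.

925 mb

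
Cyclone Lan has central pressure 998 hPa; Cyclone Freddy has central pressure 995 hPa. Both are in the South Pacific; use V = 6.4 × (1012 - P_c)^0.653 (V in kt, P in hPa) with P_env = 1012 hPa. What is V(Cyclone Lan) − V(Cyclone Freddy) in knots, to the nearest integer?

Cyclone Lan: ΔP = 14; V ≈ 6.4 × 14^0.653 ≈ 35.86 kt.
Cyclone Freddy: ΔP = 17; V ≈ 6.4 × 17^0.653 ≈ 40.71 kt.
Difference ≈ 35.86 − 40.71 = -4.85 → -5 kt.

-5 kt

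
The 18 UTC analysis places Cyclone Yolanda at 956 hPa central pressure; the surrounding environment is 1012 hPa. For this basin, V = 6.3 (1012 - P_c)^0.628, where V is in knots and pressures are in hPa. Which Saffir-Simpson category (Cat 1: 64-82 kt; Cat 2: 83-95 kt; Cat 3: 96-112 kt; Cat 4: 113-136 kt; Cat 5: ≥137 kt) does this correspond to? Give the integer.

ΔP = 1012 − 956 = 56 hPa.
V ≈ 6.3 × 56^0.628 = 6.3 × 12.53 ≈ 79 kt.
79 kt falls in the Category 1 band.

1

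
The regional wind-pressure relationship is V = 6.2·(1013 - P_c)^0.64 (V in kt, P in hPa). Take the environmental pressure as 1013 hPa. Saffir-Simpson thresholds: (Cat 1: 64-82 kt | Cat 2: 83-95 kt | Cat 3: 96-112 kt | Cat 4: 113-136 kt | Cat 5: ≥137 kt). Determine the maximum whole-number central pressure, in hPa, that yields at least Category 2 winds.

Category 2 begins at V = 83 kt.
Required ΔP = (83/6.2)^(1/0.64) = 13.387^1.562 ≈ 57.60 hPa.
P_c ≤ 1013 − 57.60 = 955.40, so the highest integer P_c is 955 hPa.

955 hPa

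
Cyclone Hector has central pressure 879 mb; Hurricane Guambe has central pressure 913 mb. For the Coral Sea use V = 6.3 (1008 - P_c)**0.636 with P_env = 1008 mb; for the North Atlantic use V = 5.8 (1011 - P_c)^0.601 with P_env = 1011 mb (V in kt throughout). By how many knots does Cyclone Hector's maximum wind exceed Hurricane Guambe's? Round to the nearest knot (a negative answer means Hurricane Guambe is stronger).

Cyclone Hector: ΔP = 129; V ≈ 6.3 × 129^0.636 ≈ 138.57 kt.
Hurricane Guambe: ΔP = 98; V ≈ 5.8 × 98^0.601 ≈ 91.23 kt.
Difference ≈ 138.57 − 91.23 = 47.34 → 47 kt.

47 kt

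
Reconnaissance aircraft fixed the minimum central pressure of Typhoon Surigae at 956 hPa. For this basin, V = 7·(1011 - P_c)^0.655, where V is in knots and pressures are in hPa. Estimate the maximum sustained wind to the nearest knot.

97 kt

ΔP = 1011 − 956 = 55 hPa.
55^0.655 ≈ 13.802.
V ≈ 7 × 13.802 ≈ 96.6 kt.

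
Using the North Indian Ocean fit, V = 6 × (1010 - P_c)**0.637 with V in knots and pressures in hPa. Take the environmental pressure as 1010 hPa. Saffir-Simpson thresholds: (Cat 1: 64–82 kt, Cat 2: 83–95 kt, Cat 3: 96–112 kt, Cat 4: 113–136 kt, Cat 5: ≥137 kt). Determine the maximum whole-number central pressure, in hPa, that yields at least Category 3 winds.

Category 3 begins at V = 96 kt.
Required ΔP = (96/6)^(1/0.637) = 16.000^1.570 ≈ 77.68 hPa.
P_c ≤ 1010 − 77.68 = 932.32, so the highest integer P_c is 932 hPa.

932 hPa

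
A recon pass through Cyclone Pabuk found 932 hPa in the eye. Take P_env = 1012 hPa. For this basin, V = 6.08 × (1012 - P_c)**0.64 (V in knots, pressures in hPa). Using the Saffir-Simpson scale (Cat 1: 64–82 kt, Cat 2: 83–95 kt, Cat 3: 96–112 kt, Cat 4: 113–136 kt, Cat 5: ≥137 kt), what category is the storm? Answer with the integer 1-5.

3

ΔP = 1012 − 932 = 80 hPa.
V ≈ 6.08 × 80^0.64 = 6.08 × 16.52 ≈ 100 kt.
100 kt falls in the Category 3 band.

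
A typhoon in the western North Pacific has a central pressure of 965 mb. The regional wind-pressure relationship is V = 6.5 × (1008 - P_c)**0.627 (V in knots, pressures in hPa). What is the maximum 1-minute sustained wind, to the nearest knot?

ΔP = 1008 − 965 = 43 mb.
43^0.627 ≈ 10.573.
V ≈ 6.5 × 10.573 ≈ 68.7 kt.

69 kt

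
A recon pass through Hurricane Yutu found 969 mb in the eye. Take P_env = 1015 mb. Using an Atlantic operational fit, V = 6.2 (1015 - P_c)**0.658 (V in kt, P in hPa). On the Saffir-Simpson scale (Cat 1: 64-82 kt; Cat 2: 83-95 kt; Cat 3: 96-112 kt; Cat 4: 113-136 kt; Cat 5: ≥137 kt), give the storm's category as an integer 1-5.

1

ΔP = 1015 − 969 = 46 mb.
V ≈ 6.2 × 46^0.658 = 6.2 × 12.42 ≈ 77 kt.
77 kt falls in the Category 1 band.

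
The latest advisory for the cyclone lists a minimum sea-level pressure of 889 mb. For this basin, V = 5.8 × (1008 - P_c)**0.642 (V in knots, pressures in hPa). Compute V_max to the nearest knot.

125 kt

ΔP = 1008 − 889 = 119 mb.
119^0.642 ≈ 21.503.
V ≈ 5.8 × 21.503 ≈ 124.7 kt.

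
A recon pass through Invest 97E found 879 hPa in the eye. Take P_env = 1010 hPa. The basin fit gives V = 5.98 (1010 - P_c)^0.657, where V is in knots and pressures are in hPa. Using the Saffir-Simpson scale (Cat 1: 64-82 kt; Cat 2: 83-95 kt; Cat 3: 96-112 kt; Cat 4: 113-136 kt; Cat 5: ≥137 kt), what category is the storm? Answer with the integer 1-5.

5

ΔP = 1010 − 879 = 131 hPa.
V ≈ 5.98 × 131^0.657 = 5.98 × 24.61 ≈ 147 kt.
147 kt falls in the Category 5 band.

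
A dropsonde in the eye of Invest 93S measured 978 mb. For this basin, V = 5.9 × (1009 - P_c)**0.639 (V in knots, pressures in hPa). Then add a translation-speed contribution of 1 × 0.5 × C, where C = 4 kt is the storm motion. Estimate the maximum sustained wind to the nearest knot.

55 kt

ΔP = 1009 − 978 = 31 mb.
31^0.639 ≈ 8.974.
V ≈ 5.9 × 8.974 ≈ 52.9 kt.
Translation term: 1 × 0.5 × 4 = 2 kt.
Corrected V ≈ 54.9 kt → 55 kt.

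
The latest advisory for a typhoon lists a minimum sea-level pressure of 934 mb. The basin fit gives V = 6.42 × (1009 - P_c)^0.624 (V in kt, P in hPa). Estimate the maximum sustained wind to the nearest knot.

95 kt

ΔP = 1009 − 934 = 75 mb.
75^0.624 ≈ 14.792.
V ≈ 6.42 × 14.792 ≈ 95.0 kt.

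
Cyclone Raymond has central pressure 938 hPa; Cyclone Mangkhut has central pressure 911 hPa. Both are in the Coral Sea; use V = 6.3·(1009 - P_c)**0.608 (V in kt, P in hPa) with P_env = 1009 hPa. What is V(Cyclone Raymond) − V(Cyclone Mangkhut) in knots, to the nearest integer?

-18 kt

Cyclone Raymond: ΔP = 71; V ≈ 6.3 × 71^0.608 ≈ 84.12 kt.
Cyclone Mangkhut: ΔP = 98; V ≈ 6.3 × 98^0.608 ≈ 102.33 kt.
Difference ≈ 84.12 − 102.33 = -18.21 → -18 kt.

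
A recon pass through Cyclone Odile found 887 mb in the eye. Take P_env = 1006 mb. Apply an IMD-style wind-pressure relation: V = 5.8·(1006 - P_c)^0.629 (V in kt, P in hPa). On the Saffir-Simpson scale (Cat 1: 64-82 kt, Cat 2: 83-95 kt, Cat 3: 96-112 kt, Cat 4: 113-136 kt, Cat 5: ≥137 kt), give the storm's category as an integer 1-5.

ΔP = 1006 − 887 = 119 mb.
V ≈ 5.8 × 119^0.629 = 5.8 × 20.21 ≈ 117 kt.
117 kt falls in the Category 4 band.

4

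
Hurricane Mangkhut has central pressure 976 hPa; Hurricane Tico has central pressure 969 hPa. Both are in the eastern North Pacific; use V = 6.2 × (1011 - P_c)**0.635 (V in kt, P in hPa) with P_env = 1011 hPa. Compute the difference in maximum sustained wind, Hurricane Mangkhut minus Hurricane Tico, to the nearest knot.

-7 kt

Hurricane Mangkhut: ΔP = 35; V ≈ 6.2 × 35^0.635 ≈ 59.28 kt.
Hurricane Tico: ΔP = 42; V ≈ 6.2 × 42^0.635 ≈ 66.55 kt.
Difference ≈ 59.28 − 66.55 = -7.27 → -7 kt.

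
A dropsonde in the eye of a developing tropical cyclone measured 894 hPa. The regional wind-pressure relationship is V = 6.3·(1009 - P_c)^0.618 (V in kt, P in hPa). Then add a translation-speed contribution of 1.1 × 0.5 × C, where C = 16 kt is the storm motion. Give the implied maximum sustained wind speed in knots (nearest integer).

ΔP = 1009 − 894 = 115 hPa.
115^0.618 ≈ 18.772.
V ≈ 6.3 × 18.772 ≈ 118.3 kt.
Translation term: 1.1 × 0.5 × 16 = 8.8 kt.
Corrected V ≈ 127.1 kt → 127 kt.

127 kt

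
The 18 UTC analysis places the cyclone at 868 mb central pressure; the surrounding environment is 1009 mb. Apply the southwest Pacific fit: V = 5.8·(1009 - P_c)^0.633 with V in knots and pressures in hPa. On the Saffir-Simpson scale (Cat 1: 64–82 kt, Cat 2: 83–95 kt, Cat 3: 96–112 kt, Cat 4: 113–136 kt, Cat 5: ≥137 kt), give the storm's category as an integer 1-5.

4

ΔP = 1009 − 868 = 141 mb.
V ≈ 5.8 × 141^0.633 = 5.8 × 22.93 ≈ 133 kt.
133 kt falls in the Category 4 band.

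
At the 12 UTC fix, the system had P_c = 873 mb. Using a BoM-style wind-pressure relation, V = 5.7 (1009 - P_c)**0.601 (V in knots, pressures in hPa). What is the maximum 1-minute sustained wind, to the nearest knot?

ΔP = 1009 − 873 = 136 mb.
136^0.601 ≈ 19.154.
V ≈ 5.7 × 19.154 ≈ 109.2 kt.

109 kt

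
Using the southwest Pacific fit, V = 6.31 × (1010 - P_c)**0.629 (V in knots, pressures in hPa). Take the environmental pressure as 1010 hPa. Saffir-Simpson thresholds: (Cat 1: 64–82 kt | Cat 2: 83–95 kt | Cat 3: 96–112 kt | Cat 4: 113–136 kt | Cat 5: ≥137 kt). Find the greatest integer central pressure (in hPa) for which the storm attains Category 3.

934 hPa

Category 3 begins at V = 96 kt.
Required ΔP = (96/6.31)^(1/0.629) = 15.214^1.590 ≈ 75.78 hPa.
P_c ≤ 1010 − 75.78 = 934.22, so the highest integer P_c is 934 hPa.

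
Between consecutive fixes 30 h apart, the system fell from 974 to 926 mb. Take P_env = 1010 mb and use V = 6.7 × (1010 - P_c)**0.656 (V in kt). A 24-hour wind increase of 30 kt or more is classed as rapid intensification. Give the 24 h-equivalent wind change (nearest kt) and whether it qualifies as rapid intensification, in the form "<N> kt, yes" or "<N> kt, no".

42 kt, yes

V₁: ΔP = 36, V ≈ 6.7 × 36^0.656 ≈ 70.31 kt.
V₂: ΔP = 84, V ≈ 6.7 × 84^0.656 ≈ 122.58 kt.
ΔV over 30 h = 52.27 kt → 24 h equivalent = 52.27 × 24/30 ≈ 41.82 kt.
42 kt ≥ 30 kt ⇒ rapid intensification.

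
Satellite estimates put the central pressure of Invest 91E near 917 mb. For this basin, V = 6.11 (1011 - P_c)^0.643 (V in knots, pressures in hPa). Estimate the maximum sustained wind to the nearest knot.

ΔP = 1011 − 917 = 94 mb.
94^0.643 ≈ 18.566.
V ≈ 6.11 × 18.566 ≈ 113.4 kt.

113 kt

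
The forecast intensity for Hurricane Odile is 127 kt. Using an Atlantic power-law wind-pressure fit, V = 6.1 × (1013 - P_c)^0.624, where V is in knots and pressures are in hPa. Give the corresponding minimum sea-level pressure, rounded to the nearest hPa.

ΔP = (V / 6.1)^(1/0.624) = (127/6.1)^1.603.
127/6.1 = 20.820; 20.820^1.603 ≈ 129.70 hPa.
P_c = 1013 − 129.70 = 883.30 ≈ 883 hPa.

883 hPa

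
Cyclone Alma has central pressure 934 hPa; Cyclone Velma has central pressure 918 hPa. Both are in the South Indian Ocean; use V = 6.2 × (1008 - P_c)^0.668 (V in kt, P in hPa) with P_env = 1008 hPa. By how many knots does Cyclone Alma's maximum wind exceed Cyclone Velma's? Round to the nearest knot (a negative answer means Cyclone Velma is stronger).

-15 kt

Cyclone Alma: ΔP = 74; V ≈ 6.2 × 74^0.668 ≈ 109.91 kt.
Cyclone Velma: ΔP = 90; V ≈ 6.2 × 90^0.668 ≈ 125.26 kt.
Difference ≈ 109.91 − 125.26 = -15.35 → -15 kt.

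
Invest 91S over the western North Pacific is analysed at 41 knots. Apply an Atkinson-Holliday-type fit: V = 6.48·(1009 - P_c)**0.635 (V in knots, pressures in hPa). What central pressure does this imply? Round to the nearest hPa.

991 hPa

ΔP = (V / 6.48)^(1/0.635) = (41/6.48)^1.575.
41/6.48 = 6.327; 6.327^1.575 ≈ 18.27 hPa.
P_c = 1009 − 18.27 = 990.73 ≈ 991 hPa.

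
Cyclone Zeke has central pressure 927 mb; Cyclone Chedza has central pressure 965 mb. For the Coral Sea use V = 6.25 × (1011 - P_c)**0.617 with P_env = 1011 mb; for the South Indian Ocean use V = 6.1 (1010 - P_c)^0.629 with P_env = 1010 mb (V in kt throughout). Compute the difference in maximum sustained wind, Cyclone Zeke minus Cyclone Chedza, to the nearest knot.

Cyclone Zeke: ΔP = 84; V ≈ 6.25 × 84^0.617 ≈ 96.20 kt.
Cyclone Chedza: ΔP = 45; V ≈ 6.1 × 45^0.629 ≈ 66.87 kt.
Difference ≈ 96.20 − 66.87 = 29.33 → 29 kt.

29 kt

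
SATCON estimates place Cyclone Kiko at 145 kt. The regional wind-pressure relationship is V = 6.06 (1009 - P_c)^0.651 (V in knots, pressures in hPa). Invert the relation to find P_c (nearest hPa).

ΔP = (V / 6.06)^(1/0.651) = (145/6.06)^1.536.
145/6.06 = 23.927; 23.927^1.536 ≈ 131.26 hPa.
P_c = 1009 − 131.26 = 877.74 ≈ 878 hPa.

878 hPa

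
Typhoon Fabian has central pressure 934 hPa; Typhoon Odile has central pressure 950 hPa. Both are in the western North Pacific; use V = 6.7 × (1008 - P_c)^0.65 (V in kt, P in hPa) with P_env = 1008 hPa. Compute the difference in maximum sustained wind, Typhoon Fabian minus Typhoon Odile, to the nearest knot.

Typhoon Fabian: ΔP = 74; V ≈ 6.7 × 74^0.65 ≈ 109.92 kt.
Typhoon Odile: ΔP = 58; V ≈ 6.7 × 58^0.65 ≈ 93.82 kt.
Difference ≈ 109.92 − 93.82 = 16.10 → 16 kt.

16 kt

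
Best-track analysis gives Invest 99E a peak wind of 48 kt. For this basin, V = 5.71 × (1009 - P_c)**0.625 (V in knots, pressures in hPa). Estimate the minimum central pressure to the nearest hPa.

979 hPa

ΔP = (V / 5.71)^(1/0.625) = (48/5.71)^1.600.
48/5.71 = 8.406; 8.406^1.600 ≈ 30.16 hPa.
P_c = 1009 − 30.16 = 978.84 ≈ 979 hPa.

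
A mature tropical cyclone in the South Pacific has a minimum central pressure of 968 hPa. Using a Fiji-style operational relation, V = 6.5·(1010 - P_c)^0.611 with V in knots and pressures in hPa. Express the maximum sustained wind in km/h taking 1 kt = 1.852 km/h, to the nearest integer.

118 km/h

ΔP = 1010 − 968 = 42 hPa.
V ≈ 6.5 × 42^0.611 = 6.5 × 9.813 ≈ 63.785 kt.
63.785 × 1.852 ≈ 118.13 km/h → 118 km/h.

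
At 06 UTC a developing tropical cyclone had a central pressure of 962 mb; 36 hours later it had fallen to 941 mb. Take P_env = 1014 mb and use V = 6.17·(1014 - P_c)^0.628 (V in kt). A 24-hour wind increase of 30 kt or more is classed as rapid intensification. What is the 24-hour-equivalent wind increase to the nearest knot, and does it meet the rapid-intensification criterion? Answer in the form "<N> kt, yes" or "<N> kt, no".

V₁: ΔP = 52, V ≈ 6.17 × 52^0.628 ≈ 73.78 kt.
V₂: ΔP = 73, V ≈ 6.17 × 73^0.628 ≈ 91.30 kt.
ΔV over 36 h = 17.52 kt → 24 h equivalent = 17.52 × 24/36 ≈ 11.68 kt.
12 kt < 30 kt ⇒ not rapid intensification.

12 kt, no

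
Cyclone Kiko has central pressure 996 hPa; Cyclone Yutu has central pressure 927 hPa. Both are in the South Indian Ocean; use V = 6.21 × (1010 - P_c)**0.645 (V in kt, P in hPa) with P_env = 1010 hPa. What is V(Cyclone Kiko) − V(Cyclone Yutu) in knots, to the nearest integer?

-73 kt

Cyclone Kiko: ΔP = 14; V ≈ 6.21 × 14^0.645 ≈ 34.07 kt.
Cyclone Yutu: ΔP = 83; V ≈ 6.21 × 83^0.645 ≈ 107.37 kt.
Difference ≈ 34.07 − 107.37 = -73.30 → -73 kt.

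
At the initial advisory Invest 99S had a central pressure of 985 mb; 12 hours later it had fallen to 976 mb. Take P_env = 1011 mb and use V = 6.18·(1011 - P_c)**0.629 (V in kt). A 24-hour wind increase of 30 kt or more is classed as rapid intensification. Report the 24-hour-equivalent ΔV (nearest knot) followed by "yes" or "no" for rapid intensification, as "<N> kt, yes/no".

V₁: ΔP = 26, V ≈ 6.18 × 26^0.629 ≈ 47.97 kt.
V₂: ΔP = 35, V ≈ 6.18 × 35^0.629 ≈ 57.84 kt.
ΔV over 12 h = 9.87 kt → 24 h equivalent = 9.87 × 24/12 ≈ 19.74 kt.
20 kt < 30 kt ⇒ not rapid intensification.

20 kt, no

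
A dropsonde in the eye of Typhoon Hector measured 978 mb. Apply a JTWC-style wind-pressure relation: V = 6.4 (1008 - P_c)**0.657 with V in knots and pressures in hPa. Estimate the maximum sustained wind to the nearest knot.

60 kt

ΔP = 1008 − 978 = 30 mb.
30^0.657 ≈ 9.343.
V ≈ 6.4 × 9.343 ≈ 59.8 kt.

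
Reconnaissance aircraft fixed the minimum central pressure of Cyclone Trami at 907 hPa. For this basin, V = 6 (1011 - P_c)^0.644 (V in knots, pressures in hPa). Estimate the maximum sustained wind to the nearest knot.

ΔP = 1011 − 907 = 104 hPa.
104^0.644 ≈ 19.905.
V ≈ 6 × 19.905 ≈ 119.4 kt.

119 kt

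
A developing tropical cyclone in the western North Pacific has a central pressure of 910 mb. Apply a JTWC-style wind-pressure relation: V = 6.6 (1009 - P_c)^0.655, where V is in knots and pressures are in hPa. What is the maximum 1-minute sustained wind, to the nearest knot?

134 kt

ΔP = 1009 − 910 = 99 mb.
99^0.655 ≈ 20.283.
V ≈ 6.6 × 20.283 ≈ 133.9 kt.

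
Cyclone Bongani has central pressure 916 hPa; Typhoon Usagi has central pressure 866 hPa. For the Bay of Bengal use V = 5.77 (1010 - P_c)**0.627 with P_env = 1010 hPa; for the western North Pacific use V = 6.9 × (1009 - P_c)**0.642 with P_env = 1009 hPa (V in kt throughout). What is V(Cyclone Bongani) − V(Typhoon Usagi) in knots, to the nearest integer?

-67 kt

Cyclone Bongani: ΔP = 94; V ≈ 5.77 × 94^0.627 ≈ 99.62 kt.
Typhoon Usagi: ΔP = 143; V ≈ 6.9 × 143^0.642 ≈ 166.95 kt.
Difference ≈ 99.62 − 166.95 = -67.33 → -67 kt.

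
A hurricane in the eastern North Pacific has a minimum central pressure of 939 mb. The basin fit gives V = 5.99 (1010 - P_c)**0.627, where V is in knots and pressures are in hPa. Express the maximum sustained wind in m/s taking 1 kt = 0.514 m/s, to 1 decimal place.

44.6 m/s

ΔP = 1010 − 939 = 71 mb.
V ≈ 5.99 × 71^0.627 = 5.99 × 14.479 ≈ 86.729 kt.
86.729 × 0.514 ≈ 44.58 m/s → 44.6 m/s.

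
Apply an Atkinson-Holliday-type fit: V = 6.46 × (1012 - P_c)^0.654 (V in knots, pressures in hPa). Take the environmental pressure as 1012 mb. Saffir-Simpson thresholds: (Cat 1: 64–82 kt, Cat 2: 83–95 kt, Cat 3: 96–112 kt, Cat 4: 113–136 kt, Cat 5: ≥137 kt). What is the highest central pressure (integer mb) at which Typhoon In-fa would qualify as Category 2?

962 mb

Category 2 begins at V = 83 kt.
Required ΔP = (83/6.46)^(1/0.654) = 12.848^1.529 ≈ 49.60 mb.
P_c ≤ 1012 − 49.60 = 962.40, so the highest integer P_c is 962 mb.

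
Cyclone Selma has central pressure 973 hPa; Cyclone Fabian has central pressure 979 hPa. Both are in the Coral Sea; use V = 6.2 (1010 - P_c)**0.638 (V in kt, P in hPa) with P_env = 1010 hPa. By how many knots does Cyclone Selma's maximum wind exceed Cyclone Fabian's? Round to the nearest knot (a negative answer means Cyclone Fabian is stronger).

Cyclone Selma: ΔP = 37; V ≈ 6.2 × 37^0.638 ≈ 62.07 kt.
Cyclone Fabian: ΔP = 31; V ≈ 6.2 × 31^0.638 ≈ 55.45 kt.
Difference ≈ 62.07 − 55.45 = 6.62 → 7 kt.

7 kt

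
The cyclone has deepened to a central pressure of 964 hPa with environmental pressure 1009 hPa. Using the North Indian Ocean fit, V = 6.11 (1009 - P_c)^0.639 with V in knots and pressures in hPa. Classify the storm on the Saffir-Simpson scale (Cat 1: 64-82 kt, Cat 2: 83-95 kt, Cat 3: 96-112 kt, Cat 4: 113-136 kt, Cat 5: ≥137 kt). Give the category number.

1

ΔP = 1009 − 964 = 45 hPa.
V ≈ 6.11 × 45^0.639 = 6.11 × 11.39 ≈ 70 kt.
70 kt falls in the Category 1 band.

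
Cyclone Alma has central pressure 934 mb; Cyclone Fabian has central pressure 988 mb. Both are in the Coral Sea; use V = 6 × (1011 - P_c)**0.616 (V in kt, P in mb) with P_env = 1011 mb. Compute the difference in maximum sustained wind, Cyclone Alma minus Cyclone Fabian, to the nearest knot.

Cyclone Alma: ΔP = 77; V ≈ 6 × 77^0.616 ≈ 87.14 kt.
Cyclone Fabian: ΔP = 23; V ≈ 6 × 23^0.616 ≈ 41.40 kt.
Difference ≈ 87.14 − 41.40 = 45.74 → 46 kt.

46 kt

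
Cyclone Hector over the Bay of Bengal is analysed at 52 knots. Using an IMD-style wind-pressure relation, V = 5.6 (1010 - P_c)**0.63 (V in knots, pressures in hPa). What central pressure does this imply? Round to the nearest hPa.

ΔP = (V / 5.6)^(1/0.63) = (52/5.6)^1.587.
52/5.6 = 9.286; 9.286^1.587 ≈ 34.37 hPa.
P_c = 1010 − 34.37 = 975.63 ≈ 976 hPa.

976 hPa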